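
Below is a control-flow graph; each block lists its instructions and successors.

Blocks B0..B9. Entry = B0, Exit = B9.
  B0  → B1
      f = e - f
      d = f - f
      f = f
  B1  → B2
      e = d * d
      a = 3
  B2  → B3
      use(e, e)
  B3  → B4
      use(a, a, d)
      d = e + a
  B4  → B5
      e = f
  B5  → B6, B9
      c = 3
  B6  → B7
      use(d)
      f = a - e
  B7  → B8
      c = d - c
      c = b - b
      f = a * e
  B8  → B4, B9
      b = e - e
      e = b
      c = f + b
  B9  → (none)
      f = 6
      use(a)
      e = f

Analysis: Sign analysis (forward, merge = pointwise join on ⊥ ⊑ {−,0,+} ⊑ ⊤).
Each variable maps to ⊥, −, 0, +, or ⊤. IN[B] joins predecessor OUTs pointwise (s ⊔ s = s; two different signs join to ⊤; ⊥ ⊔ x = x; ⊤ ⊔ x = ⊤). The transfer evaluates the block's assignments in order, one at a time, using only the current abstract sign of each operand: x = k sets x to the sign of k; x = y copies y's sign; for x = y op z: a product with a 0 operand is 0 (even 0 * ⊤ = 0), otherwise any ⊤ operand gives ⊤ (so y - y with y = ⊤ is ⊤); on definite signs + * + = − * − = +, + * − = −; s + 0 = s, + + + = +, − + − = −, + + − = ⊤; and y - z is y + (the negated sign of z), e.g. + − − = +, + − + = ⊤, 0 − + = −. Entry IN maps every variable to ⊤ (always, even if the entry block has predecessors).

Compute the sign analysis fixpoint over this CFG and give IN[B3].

Answer: {a: +, b: ⊤, c: ⊤, d: ⊤, e: ⊤, f: ⊤}

Trace:
Fixpoint table:
  B0:   IN=(all ⊤)   OUT=(all ⊤)
  B1:   IN=(all ⊤)   OUT={a:+; rest ⊤}
  B2:   IN={a:+; rest ⊤}   OUT={a:+; rest ⊤}
  B3:   IN={a:+; rest ⊤}   OUT={a:+; rest ⊤}
  B4:   IN={a:+; rest ⊤}   OUT={a:+; rest ⊤}
  B5:   IN={a:+; rest ⊤}   OUT={a:+, c:+; rest ⊤}
  B6:   IN={a:+, c:+; rest ⊤}   OUT={a:+, c:+; rest ⊤}
  B7:   IN={a:+, c:+; rest ⊤}   OUT={a:+; rest ⊤}
  B8:   IN={a:+; rest ⊤}   OUT={a:+; rest ⊤}
  B9:   IN={a:+; rest ⊤}   OUT={a:+, e:+, f:+; rest ⊤}

Merge at B3: IN[B3] = OUT[B2] = {a: +, b: ⊤, c: ⊤, d: ⊤, e: ⊤, f: ⊤}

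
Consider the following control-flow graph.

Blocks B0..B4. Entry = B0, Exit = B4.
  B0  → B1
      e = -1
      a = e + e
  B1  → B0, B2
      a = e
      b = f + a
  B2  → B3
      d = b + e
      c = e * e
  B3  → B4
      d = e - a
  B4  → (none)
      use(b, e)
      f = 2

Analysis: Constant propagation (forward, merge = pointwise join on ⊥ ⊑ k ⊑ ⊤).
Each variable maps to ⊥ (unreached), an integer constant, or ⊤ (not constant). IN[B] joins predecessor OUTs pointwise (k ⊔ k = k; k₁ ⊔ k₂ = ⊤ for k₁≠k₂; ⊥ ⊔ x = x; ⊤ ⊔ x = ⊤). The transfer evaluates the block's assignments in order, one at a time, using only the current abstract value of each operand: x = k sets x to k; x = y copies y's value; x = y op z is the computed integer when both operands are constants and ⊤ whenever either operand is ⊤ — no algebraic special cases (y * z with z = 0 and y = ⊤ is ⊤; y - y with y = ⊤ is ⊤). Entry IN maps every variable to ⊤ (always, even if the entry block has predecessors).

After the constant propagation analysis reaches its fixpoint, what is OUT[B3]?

Converged values:
  B0: | IN=(all ⊤) | OUT={a:-2, e:-1; rest ⊤}
  B1: | IN={a:-2, e:-1; rest ⊤} | OUT={a:-1, e:-1; rest ⊤}
  B2: | IN={a:-1, e:-1; rest ⊤} | OUT={a:-1, c:1, e:-1; rest ⊤}
  B3: | IN={a:-1, c:1, e:-1; rest ⊤} | OUT={a:-1, c:1, d:0, e:-1; rest ⊤}
  B4: | IN={a:-1, c:1, d:0, e:-1; rest ⊤} | OUT={a:-1, c:1, d:0, e:-1, f:2; rest ⊤}

Merge at B3: IN[B3] = OUT[B2] = {a: -1, b: ⊤, c: 1, d: ⊤, e: -1, f: ⊤}
Applying B3's transfer function to that IN value gives OUT[B3] (row B3 above).

Answer: {a: -1, b: ⊤, c: 1, d: 0, e: -1, f: ⊤}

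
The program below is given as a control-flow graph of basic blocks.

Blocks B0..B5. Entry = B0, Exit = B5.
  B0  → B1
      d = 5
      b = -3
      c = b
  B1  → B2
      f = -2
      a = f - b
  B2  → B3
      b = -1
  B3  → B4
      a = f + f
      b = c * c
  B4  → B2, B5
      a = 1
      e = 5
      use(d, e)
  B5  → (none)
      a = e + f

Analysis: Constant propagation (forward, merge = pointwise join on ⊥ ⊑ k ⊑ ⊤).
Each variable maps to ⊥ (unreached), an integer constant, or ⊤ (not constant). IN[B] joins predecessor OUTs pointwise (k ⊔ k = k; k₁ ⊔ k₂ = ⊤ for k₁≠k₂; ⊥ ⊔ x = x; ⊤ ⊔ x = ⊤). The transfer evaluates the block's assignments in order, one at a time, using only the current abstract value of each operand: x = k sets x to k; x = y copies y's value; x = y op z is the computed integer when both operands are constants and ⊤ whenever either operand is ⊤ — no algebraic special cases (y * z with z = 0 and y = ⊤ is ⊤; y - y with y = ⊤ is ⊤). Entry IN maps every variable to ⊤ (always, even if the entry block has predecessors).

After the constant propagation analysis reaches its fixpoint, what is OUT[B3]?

Answer: {a: -4, b: 9, c: -3, d: 5, e: ⊤, f: -2}

Working:
Converged values:
  B0:  IN=(all ⊤)  OUT={b:-3, c:-3, d:5; rest ⊤}
  B1:  IN={b:-3, c:-3, d:5; rest ⊤}  OUT={a:1, b:-3, c:-3, d:5, f:-2; rest ⊤}
  B2:  IN={a:1, c:-3, d:5, f:-2; rest ⊤}  OUT={a:1, b:-1, c:-3, d:5, f:-2; rest ⊤}
  B3:  IN={a:1, b:-1, c:-3, d:5, f:-2; rest ⊤}  OUT={a:-4, b:9, c:-3, d:5, f:-2; rest ⊤}
  B4:  IN={a:-4, b:9, c:-3, d:5, f:-2; rest ⊤}  OUT={a:1, b:9, c:-3, d:5, e:5, f:-2; rest ⊤}
  B5:  IN={a:1, b:9, c:-3, d:5, e:5, f:-2; rest ⊤}  OUT={a:3, b:9, c:-3, d:5, e:5, f:-2; rest ⊤}

Merge at B3: IN[B3] = OUT[B2] = {a: 1, b: -1, c: -3, d: 5, e: ⊤, f: -2}
Applying B3's transfer function to that IN value gives OUT[B3] (row B3 above).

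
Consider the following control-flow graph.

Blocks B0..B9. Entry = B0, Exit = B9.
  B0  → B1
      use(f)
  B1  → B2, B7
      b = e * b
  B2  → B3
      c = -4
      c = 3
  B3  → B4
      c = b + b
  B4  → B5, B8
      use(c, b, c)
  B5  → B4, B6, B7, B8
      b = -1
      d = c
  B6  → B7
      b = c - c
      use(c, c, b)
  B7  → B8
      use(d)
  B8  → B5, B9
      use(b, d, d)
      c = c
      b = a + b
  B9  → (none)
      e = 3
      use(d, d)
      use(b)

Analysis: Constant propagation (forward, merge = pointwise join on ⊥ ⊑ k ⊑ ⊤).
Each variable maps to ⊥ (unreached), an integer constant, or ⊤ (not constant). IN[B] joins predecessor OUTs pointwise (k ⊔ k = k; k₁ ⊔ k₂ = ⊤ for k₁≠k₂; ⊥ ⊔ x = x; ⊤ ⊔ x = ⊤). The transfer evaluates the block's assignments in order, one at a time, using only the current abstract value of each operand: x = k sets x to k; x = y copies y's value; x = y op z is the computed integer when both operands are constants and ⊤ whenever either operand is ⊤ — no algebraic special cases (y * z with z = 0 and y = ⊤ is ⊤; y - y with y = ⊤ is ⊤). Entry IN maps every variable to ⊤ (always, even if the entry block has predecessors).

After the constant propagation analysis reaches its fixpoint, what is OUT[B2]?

Per-block solution:
  B0: | IN=(all ⊤) | OUT=(all ⊤)
  B1: | IN=(all ⊤) | OUT=(all ⊤)
  B2: | IN=(all ⊤) | OUT={c:3; rest ⊤}
  B3: | IN={c:3; rest ⊤} | OUT=(all ⊤)
  B4: | IN=(all ⊤) | OUT=(all ⊤)
  B5: | IN=(all ⊤) | OUT={b:-1; rest ⊤}
  B6: | IN={b:-1; rest ⊤} | OUT=(all ⊤)
  B7: | IN=(all ⊤) | OUT=(all ⊤)
  B8: | IN=(all ⊤) | OUT=(all ⊤)
  B9: | IN=(all ⊤) | OUT={e:3; rest ⊤}

Merge at B2: IN[B2] = OUT[B1] = {a: ⊤, b: ⊤, c: ⊤, d: ⊤, e: ⊤, f: ⊤}
Applying B2's transfer function to that IN value gives OUT[B2] (row B2 above).

Answer: {a: ⊤, b: ⊤, c: 3, d: ⊤, e: ⊤, f: ⊤}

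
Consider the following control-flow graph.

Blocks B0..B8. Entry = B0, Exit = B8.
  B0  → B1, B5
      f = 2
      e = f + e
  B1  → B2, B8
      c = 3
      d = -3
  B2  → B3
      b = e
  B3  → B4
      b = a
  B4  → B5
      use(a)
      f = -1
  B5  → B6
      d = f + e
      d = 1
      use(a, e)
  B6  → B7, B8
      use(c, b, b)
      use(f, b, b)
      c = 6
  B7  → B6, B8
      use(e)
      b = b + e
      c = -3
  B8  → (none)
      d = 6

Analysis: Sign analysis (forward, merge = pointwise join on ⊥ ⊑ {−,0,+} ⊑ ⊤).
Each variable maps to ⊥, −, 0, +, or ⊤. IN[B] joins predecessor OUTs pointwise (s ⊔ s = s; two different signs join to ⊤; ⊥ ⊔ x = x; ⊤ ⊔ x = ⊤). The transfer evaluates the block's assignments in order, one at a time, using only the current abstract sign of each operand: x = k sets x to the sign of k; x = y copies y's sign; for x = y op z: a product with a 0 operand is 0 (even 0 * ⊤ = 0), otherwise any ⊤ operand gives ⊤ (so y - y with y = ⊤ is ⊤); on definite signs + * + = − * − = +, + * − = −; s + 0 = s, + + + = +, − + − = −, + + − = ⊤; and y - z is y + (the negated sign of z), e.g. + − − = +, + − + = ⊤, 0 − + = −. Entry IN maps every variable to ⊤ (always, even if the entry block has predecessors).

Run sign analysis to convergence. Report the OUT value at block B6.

Answer: {a: ⊤, b: ⊤, c: +, d: +, e: ⊤, f: ⊤}

Trace:
Fixpoint table:
  B0: | IN=(all ⊤) | OUT={f:+; rest ⊤}
  B1: | IN={f:+; rest ⊤} | OUT={c:+, d:-, f:+; rest ⊤}
  B2: | IN={c:+, d:-, f:+; rest ⊤} | OUT={c:+, d:-, f:+; rest ⊤}
  B3: | IN={c:+, d:-, f:+; rest ⊤} | OUT={c:+, d:-, f:+; rest ⊤}
  B4: | IN={c:+, d:-, f:+; rest ⊤} | OUT={c:+, d:-, f:-; rest ⊤}
  B5: | IN=(all ⊤) | OUT={d:+; rest ⊤}
  B6: | IN={d:+; rest ⊤} | OUT={c:+, d:+; rest ⊤}
  B7: | IN={c:+, d:+; rest ⊤} | OUT={c:-, d:+; rest ⊤}
  B8: | IN=(all ⊤) | OUT={d:+; rest ⊤}

Merge at B6: IN[B6] = OUT[B5] ⊔ OUT[B7] = {a: ⊤, b: ⊤, c: ⊤, d: +, e: ⊤, f: ⊤}
Applying B6's transfer function to that IN value gives OUT[B6] (row B6 above).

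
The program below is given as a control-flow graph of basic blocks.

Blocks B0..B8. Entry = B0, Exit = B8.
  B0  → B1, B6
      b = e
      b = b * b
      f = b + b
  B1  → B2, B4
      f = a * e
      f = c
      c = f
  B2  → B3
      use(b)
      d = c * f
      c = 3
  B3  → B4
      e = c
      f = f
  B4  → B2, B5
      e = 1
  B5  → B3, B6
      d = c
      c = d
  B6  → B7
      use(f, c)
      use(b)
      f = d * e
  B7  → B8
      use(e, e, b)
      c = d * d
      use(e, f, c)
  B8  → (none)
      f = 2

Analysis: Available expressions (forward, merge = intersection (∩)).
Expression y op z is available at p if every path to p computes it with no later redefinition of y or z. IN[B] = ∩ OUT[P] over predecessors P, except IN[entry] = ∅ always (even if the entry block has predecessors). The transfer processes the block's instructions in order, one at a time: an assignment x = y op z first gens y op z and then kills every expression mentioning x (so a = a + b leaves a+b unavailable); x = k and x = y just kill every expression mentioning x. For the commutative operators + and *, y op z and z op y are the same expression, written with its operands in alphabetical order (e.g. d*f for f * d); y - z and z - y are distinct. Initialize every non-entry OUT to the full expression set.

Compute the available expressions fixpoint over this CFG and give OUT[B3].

Answer: {b+b}

Trace:
Converged values:
  B0: | IN={} | OUT={b+b}
  B1: | IN={b+b} | OUT={a*e, b+b}
  B2: | IN={b+b} | OUT={b+b}
  B3: | IN={b+b} | OUT={b+b}
  B4: | IN={b+b} | OUT={b+b}
  B5: | IN={b+b} | OUT={b+b}
  B6: | IN={b+b} | OUT={b+b, d*e}
  B7: | IN={b+b, d*e} | OUT={b+b, d*d, d*e}
  B8: | IN={b+b, d*d, d*e} | OUT={b+b, d*d, d*e}

Merge at B3: IN[B3] = OUT[B2] ∩ OUT[B5] = {b+b}
Applying B3's transfer function to that IN value gives OUT[B3] (row B3 above).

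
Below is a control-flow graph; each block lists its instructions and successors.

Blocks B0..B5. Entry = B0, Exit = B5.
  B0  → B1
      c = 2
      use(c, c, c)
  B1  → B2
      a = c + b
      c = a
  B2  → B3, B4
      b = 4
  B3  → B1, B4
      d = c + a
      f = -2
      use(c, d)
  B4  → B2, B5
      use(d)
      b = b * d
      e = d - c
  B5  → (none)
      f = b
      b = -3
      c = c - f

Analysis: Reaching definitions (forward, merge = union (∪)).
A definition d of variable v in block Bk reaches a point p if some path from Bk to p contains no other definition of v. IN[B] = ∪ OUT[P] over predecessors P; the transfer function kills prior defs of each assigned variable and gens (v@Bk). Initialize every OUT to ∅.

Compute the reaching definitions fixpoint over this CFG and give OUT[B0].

Answer: {c@B0}

Derivation:
Converged values:
  B0:  IN={}  OUT={c@B0}
  B1:  IN={a@B1, b@B2, c@B0, c@B1, d@B3, e@B4, f@B3}  OUT={a@B1, b@B2, c@B1, d@B3, e@B4, f@B3}
  B2:  IN={a@B1, b@B2, b@B4, c@B1, d@B3, e@B4, f@B3}  OUT={a@B1, b@B2, c@B1, d@B3, e@B4, f@B3}
  B3:  IN={a@B1, b@B2, c@B1, d@B3, e@B4, f@B3}  OUT={a@B1, b@B2, c@B1, d@B3, e@B4, f@B3}
  B4:  IN={a@B1, b@B2, c@B1, d@B3, e@B4, f@B3}  OUT={a@B1, b@B4, c@B1, d@B3, e@B4, f@B3}
  B5:  IN={a@B1, b@B4, c@B1, d@B3, e@B4, f@B3}  OUT={a@B1, b@B5, c@B5, d@B3, e@B4, f@B5}

B0 is the boundary node: IN[B0] = {}
Applying B0's transfer function to that IN value gives OUT[B0] (row B0 above).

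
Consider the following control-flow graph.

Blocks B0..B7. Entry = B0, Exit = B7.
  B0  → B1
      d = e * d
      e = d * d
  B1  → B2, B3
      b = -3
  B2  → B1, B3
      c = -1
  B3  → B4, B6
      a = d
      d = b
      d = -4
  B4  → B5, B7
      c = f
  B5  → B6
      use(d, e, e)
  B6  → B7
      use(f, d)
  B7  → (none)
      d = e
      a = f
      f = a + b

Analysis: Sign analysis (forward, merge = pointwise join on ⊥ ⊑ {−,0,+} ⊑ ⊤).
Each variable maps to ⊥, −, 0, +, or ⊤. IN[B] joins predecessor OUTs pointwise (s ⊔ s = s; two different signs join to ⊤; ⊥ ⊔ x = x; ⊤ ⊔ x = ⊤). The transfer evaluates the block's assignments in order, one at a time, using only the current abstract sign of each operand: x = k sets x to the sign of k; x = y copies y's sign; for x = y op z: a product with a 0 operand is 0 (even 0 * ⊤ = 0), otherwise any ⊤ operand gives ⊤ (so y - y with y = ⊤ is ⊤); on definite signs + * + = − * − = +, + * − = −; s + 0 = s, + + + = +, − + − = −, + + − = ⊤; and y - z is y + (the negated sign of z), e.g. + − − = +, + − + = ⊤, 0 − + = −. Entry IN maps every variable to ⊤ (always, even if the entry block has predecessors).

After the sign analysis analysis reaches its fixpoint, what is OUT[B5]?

Answer: {a: ⊤, b: -, c: ⊤, d: -, e: ⊤, f: ⊤}

Derivation:
Per-block solution:
  B0:   IN=(all ⊤)   OUT=(all ⊤)
  B1:   IN=(all ⊤)   OUT={b:-; rest ⊤}
  B2:   IN={b:-; rest ⊤}   OUT={b:-, c:-; rest ⊤}
  B3:   IN={b:-; rest ⊤}   OUT={b:-, d:-; rest ⊤}
  B4:   IN={b:-, d:-; rest ⊤}   OUT={b:-, d:-; rest ⊤}
  B5:   IN={b:-, d:-; rest ⊤}   OUT={b:-, d:-; rest ⊤}
  B6:   IN={b:-, d:-; rest ⊤}   OUT={b:-, d:-; rest ⊤}
  B7:   IN={b:-, d:-; rest ⊤}   OUT={b:-; rest ⊤}

Merge at B5: IN[B5] = OUT[B4] = {a: ⊤, b: -, c: ⊤, d: -, e: ⊤, f: ⊤}
Applying B5's transfer function to that IN value gives OUT[B5] (row B5 above).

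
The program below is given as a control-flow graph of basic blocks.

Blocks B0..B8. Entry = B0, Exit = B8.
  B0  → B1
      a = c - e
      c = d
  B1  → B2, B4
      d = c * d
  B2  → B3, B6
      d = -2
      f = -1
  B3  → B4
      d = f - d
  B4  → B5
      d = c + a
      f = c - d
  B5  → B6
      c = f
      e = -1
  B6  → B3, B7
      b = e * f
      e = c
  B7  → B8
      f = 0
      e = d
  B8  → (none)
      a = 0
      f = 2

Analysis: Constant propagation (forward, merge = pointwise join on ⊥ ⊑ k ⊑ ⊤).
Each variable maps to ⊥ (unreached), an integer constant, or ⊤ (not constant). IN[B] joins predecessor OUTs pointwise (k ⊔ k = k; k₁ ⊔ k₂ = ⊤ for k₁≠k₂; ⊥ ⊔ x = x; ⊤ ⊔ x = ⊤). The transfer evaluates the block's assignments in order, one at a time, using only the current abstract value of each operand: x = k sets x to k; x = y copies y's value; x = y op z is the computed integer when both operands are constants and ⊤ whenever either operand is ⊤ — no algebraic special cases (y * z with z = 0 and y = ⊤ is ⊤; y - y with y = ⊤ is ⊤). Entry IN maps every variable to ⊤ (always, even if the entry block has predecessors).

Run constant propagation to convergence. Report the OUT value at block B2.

Answer: {a: ⊤, b: ⊤, c: ⊤, d: -2, e: ⊤, f: -1}

Derivation:
Fixpoint table:
  B0:   IN=(all ⊤)   OUT=(all ⊤)
  B1:   IN=(all ⊤)   OUT=(all ⊤)
  B2:   IN=(all ⊤)   OUT={d:-2, f:-1; rest ⊤}
  B3:   IN=(all ⊤)   OUT=(all ⊤)
  B4:   IN=(all ⊤)   OUT=(all ⊤)
  B5:   IN=(all ⊤)   OUT={e:-1; rest ⊤}
  B6:   IN=(all ⊤)   OUT=(all ⊤)
  B7:   IN=(all ⊤)   OUT={f:0; rest ⊤}
  B8:   IN={f:0; rest ⊤}   OUT={a:0, f:2; rest ⊤}

Merge at B2: IN[B2] = OUT[B1] = {a: ⊤, b: ⊤, c: ⊤, d: ⊤, e: ⊤, f: ⊤}
Applying B2's transfer function to that IN value gives OUT[B2] (row B2 above).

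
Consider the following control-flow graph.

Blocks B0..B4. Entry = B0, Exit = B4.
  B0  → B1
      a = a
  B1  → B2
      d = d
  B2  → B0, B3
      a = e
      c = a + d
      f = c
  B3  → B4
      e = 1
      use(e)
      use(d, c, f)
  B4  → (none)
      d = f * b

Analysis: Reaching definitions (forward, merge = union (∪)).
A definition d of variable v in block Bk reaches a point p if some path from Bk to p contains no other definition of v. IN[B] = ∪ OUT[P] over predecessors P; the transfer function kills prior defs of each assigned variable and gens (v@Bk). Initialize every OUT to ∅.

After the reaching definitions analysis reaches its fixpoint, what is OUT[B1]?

Converged values:
  B0:  IN={a@B2, c@B2, d@B1, f@B2}  OUT={a@B0, c@B2, d@B1, f@B2}
  B1:  IN={a@B0, c@B2, d@B1, f@B2}  OUT={a@B0, c@B2, d@B1, f@B2}
  B2:  IN={a@B0, c@B2, d@B1, f@B2}  OUT={a@B2, c@B2, d@B1, f@B2}
  B3:  IN={a@B2, c@B2, d@B1, f@B2}  OUT={a@B2, c@B2, d@B1, e@B3, f@B2}
  B4:  IN={a@B2, c@B2, d@B1, e@B3, f@B2}  OUT={a@B2, c@B2, d@B4, e@B3, f@B2}

Merge at B1: IN[B1] = OUT[B0] = {a@B0, c@B2, d@B1, f@B2}
Applying B1's transfer function to that IN value gives OUT[B1] (row B1 above).

Answer: {a@B0, c@B2, d@B1, f@B2}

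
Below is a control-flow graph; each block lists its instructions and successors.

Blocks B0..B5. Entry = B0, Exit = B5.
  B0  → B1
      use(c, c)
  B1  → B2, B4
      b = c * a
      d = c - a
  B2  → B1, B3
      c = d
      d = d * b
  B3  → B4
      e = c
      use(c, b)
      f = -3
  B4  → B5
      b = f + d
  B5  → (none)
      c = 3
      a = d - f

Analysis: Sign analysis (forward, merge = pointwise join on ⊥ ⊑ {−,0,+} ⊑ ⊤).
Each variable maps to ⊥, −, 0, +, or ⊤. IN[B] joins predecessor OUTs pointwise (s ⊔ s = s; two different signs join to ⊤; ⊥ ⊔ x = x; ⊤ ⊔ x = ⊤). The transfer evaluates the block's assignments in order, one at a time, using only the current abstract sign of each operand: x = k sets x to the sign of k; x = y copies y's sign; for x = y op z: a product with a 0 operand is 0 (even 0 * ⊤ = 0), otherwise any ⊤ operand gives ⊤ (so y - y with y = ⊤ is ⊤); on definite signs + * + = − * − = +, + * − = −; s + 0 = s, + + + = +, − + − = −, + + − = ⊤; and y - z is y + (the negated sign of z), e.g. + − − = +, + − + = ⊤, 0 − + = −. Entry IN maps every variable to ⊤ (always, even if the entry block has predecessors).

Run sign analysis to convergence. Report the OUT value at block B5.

Answer: {a: ⊤, b: ⊤, c: +, d: ⊤, e: ⊤, f: ⊤}

Trace:
Converged values:
  B0:  IN=(all ⊤)  OUT=(all ⊤)
  B1:  IN=(all ⊤)  OUT=(all ⊤)
  B2:  IN=(all ⊤)  OUT=(all ⊤)
  B3:  IN=(all ⊤)  OUT={f:-; rest ⊤}
  B4:  IN=(all ⊤)  OUT=(all ⊤)
  B5:  IN=(all ⊤)  OUT={c:+; rest ⊤}

Merge at B5: IN[B5] = OUT[B4] = {a: ⊤, b: ⊤, c: ⊤, d: ⊤, e: ⊤, f: ⊤}
Applying B5's transfer function to that IN value gives OUT[B5] (row B5 above).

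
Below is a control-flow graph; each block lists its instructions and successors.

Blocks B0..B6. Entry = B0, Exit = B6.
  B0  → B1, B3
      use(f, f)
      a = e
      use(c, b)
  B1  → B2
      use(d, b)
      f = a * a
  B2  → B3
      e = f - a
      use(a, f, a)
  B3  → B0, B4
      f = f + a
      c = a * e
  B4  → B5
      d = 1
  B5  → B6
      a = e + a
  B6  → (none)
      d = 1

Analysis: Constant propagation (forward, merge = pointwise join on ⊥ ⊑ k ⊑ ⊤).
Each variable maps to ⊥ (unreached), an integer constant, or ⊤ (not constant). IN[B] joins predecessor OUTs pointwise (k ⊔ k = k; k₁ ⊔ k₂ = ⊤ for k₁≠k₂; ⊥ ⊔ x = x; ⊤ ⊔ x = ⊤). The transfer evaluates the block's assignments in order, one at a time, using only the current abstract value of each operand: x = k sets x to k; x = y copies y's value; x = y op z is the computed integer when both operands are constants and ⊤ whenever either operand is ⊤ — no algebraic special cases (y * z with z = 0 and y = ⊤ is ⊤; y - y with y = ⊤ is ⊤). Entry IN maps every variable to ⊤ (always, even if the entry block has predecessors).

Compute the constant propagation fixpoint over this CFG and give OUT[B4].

Answer: {a: ⊤, b: ⊤, c: ⊤, d: 1, e: ⊤, f: ⊤}

Trace:
Fixpoint table:
  B0:   IN=(all ⊤)   OUT=(all ⊤)
  B1:   IN=(all ⊤)   OUT=(all ⊤)
  B2:   IN=(all ⊤)   OUT=(all ⊤)
  B3:   IN=(all ⊤)   OUT=(all ⊤)
  B4:   IN=(all ⊤)   OUT={d:1; rest ⊤}
  B5:   IN={d:1; rest ⊤}   OUT={d:1; rest ⊤}
  B6:   IN={d:1; rest ⊤}   OUT={d:1; rest ⊤}

Merge at B4: IN[B4] = OUT[B3] = {a: ⊤, b: ⊤, c: ⊤, d: ⊤, e: ⊤, f: ⊤}
Applying B4's transfer function to that IN value gives OUT[B4] (row B4 above).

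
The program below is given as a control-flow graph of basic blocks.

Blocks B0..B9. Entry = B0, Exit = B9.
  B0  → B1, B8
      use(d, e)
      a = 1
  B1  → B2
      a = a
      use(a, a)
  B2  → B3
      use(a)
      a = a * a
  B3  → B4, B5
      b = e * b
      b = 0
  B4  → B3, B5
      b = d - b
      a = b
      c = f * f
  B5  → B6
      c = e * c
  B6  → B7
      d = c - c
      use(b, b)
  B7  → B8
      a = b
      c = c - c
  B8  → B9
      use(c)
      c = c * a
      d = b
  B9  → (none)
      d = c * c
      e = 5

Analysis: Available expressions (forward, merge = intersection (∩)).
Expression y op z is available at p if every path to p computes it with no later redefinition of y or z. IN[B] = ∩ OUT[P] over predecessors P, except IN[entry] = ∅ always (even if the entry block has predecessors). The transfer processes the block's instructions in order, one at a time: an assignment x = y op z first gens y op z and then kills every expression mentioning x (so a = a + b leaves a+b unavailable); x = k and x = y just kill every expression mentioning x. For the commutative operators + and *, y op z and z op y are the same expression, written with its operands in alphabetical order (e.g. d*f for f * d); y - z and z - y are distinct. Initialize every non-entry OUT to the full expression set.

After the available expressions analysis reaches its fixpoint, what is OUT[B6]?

Answer: {c-c}

Derivation:
Fixpoint table:
  B0: | IN={} | OUT={}
  B1: | IN={} | OUT={}
  B2: | IN={} | OUT={}
  B3: | IN={} | OUT={}
  B4: | IN={} | OUT={f*f}
  B5: | IN={} | OUT={}
  B6: | IN={} | OUT={c-c}
  B7: | IN={c-c} | OUT={}
  B8: | IN={} | OUT={}
  B9: | IN={} | OUT={c*c}

Merge at B6: IN[B6] = OUT[B5] = {}
Applying B6's transfer function to that IN value gives OUT[B6] (row B6 above).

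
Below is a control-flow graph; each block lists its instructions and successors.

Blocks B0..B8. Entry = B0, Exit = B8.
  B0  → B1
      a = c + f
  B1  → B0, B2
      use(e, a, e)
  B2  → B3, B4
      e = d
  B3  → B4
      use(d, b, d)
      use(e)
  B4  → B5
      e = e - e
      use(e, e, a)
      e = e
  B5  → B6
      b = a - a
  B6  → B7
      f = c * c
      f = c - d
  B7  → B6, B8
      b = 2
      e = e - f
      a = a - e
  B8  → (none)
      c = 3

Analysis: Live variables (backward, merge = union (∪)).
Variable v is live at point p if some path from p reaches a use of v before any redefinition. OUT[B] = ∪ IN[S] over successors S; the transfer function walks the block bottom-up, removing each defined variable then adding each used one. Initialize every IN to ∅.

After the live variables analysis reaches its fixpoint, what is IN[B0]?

Answer: {b, c, d, e, f}

Working:
Per-block solution:
  B0:   IN={b, c, d, e, f}   OUT={a, b, c, d, e, f}
  B1:   IN={a, b, c, d, e, f}   OUT={a, b, c, d, e, f}
  B2:   IN={a, b, c, d}   OUT={a, b, c, d, e}
  B3:   IN={a, b, c, d, e}   OUT={a, c, d, e}
  B4:   IN={a, c, d, e}   OUT={a, c, d, e}
  B5:   IN={a, c, d, e}   OUT={a, c, d, e}
  B6:   IN={a, c, d, e}   OUT={a, c, d, e, f}
  B7:   IN={a, c, d, e, f}   OUT={a, c, d, e}
  B8:   IN={}   OUT={}

Merge at B0: OUT[B0] = IN[B1] = {a, b, c, d, e, f}
Applying B0's transfer function to that OUT value gives IN[B0] (row B0 above).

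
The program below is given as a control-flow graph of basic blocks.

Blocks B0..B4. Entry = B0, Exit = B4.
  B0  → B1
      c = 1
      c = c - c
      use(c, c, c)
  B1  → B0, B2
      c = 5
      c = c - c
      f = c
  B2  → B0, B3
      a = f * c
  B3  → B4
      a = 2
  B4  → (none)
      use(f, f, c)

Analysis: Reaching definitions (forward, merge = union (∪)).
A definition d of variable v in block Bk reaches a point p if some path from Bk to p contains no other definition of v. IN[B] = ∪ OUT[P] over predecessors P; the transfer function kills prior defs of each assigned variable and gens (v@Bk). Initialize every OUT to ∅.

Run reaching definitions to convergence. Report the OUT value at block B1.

Fixpoint table:
  B0:  IN={a@B2, c@B1, f@B1}  OUT={a@B2, c@B0, f@B1}
  B1:  IN={a@B2, c@B0, f@B1}  OUT={a@B2, c@B1, f@B1}
  B2:  IN={a@B2, c@B1, f@B1}  OUT={a@B2, c@B1, f@B1}
  B3:  IN={a@B2, c@B1, f@B1}  OUT={a@B3, c@B1, f@B1}
  B4:  IN={a@B3, c@B1, f@B1}  OUT={a@B3, c@B1, f@B1}

Merge at B1: IN[B1] = OUT[B0] = {a@B2, c@B0, f@B1}
Applying B1's transfer function to that IN value gives OUT[B1] (row B1 above).

Answer: {a@B2, c@B1, f@B1}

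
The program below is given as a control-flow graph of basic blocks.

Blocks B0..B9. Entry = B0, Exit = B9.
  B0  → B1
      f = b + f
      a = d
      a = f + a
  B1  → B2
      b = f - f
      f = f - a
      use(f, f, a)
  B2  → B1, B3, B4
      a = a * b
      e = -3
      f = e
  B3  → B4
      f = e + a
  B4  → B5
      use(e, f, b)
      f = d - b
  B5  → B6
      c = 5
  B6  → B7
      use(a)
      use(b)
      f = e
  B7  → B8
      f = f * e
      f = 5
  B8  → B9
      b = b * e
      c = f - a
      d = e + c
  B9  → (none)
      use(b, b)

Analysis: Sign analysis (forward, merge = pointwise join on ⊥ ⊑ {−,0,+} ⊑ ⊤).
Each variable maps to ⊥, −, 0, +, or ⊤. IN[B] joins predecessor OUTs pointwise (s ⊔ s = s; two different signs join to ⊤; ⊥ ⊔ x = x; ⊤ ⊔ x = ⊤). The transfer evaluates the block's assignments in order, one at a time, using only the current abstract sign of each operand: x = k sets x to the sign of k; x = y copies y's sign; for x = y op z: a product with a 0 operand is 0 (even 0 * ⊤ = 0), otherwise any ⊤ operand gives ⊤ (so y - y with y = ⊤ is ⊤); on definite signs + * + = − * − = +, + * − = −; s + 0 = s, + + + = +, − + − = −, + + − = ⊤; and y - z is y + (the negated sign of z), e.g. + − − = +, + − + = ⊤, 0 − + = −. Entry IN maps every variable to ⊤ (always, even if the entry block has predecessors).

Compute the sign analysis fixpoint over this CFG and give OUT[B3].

Answer: {a: ⊤, b: ⊤, c: ⊤, d: ⊤, e: -, f: ⊤}

Trace:
Per-block solution:
  B0: | IN=(all ⊤) | OUT=(all ⊤)
  B1: | IN=(all ⊤) | OUT=(all ⊤)
  B2: | IN=(all ⊤) | OUT={e:-, f:-; rest ⊤}
  B3: | IN={e:-, f:-; rest ⊤} | OUT={e:-; rest ⊤}
  B4: | IN={e:-; rest ⊤} | OUT={e:-; rest ⊤}
  B5: | IN={e:-; rest ⊤} | OUT={c:+, e:-; rest ⊤}
  B6: | IN={c:+, e:-; rest ⊤} | OUT={c:+, e:-, f:-; rest ⊤}
  B7: | IN={c:+, e:-, f:-; rest ⊤} | OUT={c:+, e:-, f:+; rest ⊤}
  B8: | IN={c:+, e:-, f:+; rest ⊤} | OUT={e:-, f:+; rest ⊤}
  B9: | IN={e:-, f:+; rest ⊤} | OUT={e:-, f:+; rest ⊤}

Merge at B3: IN[B3] = OUT[B2] = {a: ⊤, b: ⊤, c: ⊤, d: ⊤, e: -, f: -}
Applying B3's transfer function to that IN value gives OUT[B3] (row B3 above).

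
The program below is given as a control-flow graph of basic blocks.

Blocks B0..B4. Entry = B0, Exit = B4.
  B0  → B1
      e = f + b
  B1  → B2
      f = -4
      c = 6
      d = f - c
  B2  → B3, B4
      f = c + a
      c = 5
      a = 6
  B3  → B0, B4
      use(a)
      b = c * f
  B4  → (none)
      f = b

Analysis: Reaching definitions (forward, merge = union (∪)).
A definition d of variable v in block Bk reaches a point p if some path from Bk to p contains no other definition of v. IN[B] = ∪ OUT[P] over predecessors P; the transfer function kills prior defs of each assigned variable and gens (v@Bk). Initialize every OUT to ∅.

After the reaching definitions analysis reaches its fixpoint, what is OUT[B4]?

Converged values:
  B0:  IN={a@B2, b@B3, c@B2, d@B1, e@B0, f@B2}  OUT={a@B2, b@B3, c@B2, d@B1, e@B0, f@B2}
  B1:  IN={a@B2, b@B3, c@B2, d@B1, e@B0, f@B2}  OUT={a@B2, b@B3, c@B1, d@B1, e@B0, f@B1}
  B2:  IN={a@B2, b@B3, c@B1, d@B1, e@B0, f@B1}  OUT={a@B2, b@B3, c@B2, d@B1, e@B0, f@B2}
  B3:  IN={a@B2, b@B3, c@B2, d@B1, e@B0, f@B2}  OUT={a@B2, b@B3, c@B2, d@B1, e@B0, f@B2}
  B4:  IN={a@B2, b@B3, c@B2, d@B1, e@B0, f@B2}  OUT={a@B2, b@B3, c@B2, d@B1, e@B0, f@B4}

Merge at B4: IN[B4] = OUT[B2] ⊔ OUT[B3] = {a@B2, b@B3, c@B2, d@B1, e@B0, f@B2}
Applying B4's transfer function to that IN value gives OUT[B4] (row B4 above).

Answer: {a@B2, b@B3, c@B2, d@B1, e@B0, f@B4}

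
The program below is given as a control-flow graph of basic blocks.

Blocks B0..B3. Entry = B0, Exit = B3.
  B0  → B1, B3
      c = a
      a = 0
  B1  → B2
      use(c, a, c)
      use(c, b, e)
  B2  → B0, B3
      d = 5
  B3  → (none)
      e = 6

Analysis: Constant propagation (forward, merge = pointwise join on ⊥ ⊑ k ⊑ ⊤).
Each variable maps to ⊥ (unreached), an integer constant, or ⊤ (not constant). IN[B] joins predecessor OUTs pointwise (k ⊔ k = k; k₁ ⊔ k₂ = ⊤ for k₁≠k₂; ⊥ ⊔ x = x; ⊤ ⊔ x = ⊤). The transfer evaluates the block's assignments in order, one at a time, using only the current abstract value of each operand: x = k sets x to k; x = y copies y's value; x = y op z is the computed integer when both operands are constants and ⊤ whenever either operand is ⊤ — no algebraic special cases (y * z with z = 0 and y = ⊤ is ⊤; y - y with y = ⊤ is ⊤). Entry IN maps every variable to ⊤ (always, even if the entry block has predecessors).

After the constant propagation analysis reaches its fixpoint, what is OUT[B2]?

Answer: {a: 0, b: ⊤, c: ⊤, d: 5, e: ⊤, f: ⊤}

Derivation:
Per-block solution:
  B0:   IN=(all ⊤)   OUT={a:0; rest ⊤}
  B1:   IN={a:0; rest ⊤}   OUT={a:0; rest ⊤}
  B2:   IN={a:0; rest ⊤}   OUT={a:0, d:5; rest ⊤}
  B3:   IN={a:0; rest ⊤}   OUT={a:0, e:6; rest ⊤}

Merge at B2: IN[B2] = OUT[B1] = {a: 0, b: ⊤, c: ⊤, d: ⊤, e: ⊤, f: ⊤}
Applying B2's transfer function to that IN value gives OUT[B2] (row B2 above).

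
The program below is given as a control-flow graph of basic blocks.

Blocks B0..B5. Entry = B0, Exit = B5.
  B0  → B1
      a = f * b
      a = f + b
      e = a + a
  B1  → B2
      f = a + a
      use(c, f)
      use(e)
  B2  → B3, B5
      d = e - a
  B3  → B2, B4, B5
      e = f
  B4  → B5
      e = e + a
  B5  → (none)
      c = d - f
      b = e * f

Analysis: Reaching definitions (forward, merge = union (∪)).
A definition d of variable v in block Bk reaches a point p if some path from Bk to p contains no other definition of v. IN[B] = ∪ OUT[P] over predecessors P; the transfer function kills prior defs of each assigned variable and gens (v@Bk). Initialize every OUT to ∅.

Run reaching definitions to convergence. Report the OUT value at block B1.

Per-block solution:
  B0:   IN={}   OUT={a@B0, e@B0}
  B1:   IN={a@B0, e@B0}   OUT={a@B0, e@B0, f@B1}
  B2:   IN={a@B0, d@B2, e@B0, e@B3, f@B1}   OUT={a@B0, d@B2, e@B0, e@B3, f@B1}
  B3:   IN={a@B0, d@B2, e@B0, e@B3, f@B1}   OUT={a@B0, d@B2, e@B3, f@B1}
  B4:   IN={a@B0, d@B2, e@B3, f@B1}   OUT={a@B0, d@B2, e@B4, f@B1}
  B5:   IN={a@B0, d@B2, e@B0, e@B3, e@B4, f@B1}   OUT={a@B0, b@B5, c@B5, d@B2, e@B0, e@B3, e@B4, f@B1}

Merge at B1: IN[B1] = OUT[B0] = {a@B0, e@B0}
Applying B1's transfer function to that IN value gives OUT[B1] (row B1 above).

Answer: {a@B0, e@B0, f@B1}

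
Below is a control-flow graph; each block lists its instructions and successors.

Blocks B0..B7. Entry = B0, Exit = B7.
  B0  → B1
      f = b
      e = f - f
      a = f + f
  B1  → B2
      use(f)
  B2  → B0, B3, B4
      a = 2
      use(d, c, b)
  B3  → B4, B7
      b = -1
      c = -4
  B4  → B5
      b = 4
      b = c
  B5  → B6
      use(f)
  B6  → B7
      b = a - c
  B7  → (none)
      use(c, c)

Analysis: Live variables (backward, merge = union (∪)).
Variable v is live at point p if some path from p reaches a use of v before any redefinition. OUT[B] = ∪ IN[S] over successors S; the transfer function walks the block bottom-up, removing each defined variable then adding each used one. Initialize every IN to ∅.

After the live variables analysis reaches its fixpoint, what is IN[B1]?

Converged values:
  B0:  IN={b, c, d}  OUT={b, c, d, f}
  B1:  IN={b, c, d, f}  OUT={b, c, d, f}
  B2:  IN={b, c, d, f}  OUT={a, b, c, d, f}
  B3:  IN={a, f}  OUT={a, c, f}
  B4:  IN={a, c, f}  OUT={a, c, f}
  B5:  IN={a, c, f}  OUT={a, c}
  B6:  IN={a, c}  OUT={c}
  B7:  IN={c}  OUT={}

Merge at B1: OUT[B1] = IN[B2] = {b, c, d, f}
Applying B1's transfer function to that OUT value gives IN[B1] (row B1 above).

Answer: {b, c, d, f}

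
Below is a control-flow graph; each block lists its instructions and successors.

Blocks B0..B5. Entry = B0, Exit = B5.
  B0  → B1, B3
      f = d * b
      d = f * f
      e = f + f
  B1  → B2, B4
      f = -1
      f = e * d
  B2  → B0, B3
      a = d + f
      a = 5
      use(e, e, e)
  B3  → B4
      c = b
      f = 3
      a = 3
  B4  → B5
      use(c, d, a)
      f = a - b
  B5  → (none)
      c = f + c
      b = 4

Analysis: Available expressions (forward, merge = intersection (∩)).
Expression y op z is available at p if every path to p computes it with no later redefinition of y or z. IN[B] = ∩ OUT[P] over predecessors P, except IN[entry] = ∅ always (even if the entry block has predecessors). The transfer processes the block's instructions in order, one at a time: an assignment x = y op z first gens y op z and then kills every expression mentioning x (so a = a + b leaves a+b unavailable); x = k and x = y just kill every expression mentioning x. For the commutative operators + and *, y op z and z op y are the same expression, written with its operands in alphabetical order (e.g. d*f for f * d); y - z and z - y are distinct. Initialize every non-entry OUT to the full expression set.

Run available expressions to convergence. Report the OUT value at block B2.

Answer: {d*e, d+f}

Trace:
Per-block solution:
  B0: | IN={} | OUT={f*f, f+f}
  B1: | IN={f*f, f+f} | OUT={d*e}
  B2: | IN={d*e} | OUT={d*e, d+f}
  B3: | IN={} | OUT={}
  B4: | IN={} | OUT={a-b}
  B5: | IN={a-b} | OUT={}

Merge at B2: IN[B2] = OUT[B1] = {d*e}
Applying B2's transfer function to that IN value gives OUT[B2] (row B2 above).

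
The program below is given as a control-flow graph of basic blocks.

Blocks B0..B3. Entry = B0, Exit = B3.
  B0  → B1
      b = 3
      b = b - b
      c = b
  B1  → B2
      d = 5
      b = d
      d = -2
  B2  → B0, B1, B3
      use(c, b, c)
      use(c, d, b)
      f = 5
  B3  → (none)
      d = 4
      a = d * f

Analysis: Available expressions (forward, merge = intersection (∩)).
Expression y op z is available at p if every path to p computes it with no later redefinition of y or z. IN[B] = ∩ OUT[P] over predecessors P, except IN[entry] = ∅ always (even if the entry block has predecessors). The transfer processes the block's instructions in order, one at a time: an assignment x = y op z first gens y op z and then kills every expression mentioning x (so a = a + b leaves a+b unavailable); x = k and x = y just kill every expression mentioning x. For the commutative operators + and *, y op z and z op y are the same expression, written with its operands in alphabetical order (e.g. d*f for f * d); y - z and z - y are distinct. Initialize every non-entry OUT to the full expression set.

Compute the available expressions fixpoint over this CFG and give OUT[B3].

Answer: {d*f}

Derivation:
Per-block solution:
  B0:   IN={}   OUT={}
  B1:   IN={}   OUT={}
  B2:   IN={}   OUT={}
  B3:   IN={}   OUT={d*f}

Merge at B3: IN[B3] = OUT[B2] = {}
Applying B3's transfer function to that IN value gives OUT[B3] (row B3 above).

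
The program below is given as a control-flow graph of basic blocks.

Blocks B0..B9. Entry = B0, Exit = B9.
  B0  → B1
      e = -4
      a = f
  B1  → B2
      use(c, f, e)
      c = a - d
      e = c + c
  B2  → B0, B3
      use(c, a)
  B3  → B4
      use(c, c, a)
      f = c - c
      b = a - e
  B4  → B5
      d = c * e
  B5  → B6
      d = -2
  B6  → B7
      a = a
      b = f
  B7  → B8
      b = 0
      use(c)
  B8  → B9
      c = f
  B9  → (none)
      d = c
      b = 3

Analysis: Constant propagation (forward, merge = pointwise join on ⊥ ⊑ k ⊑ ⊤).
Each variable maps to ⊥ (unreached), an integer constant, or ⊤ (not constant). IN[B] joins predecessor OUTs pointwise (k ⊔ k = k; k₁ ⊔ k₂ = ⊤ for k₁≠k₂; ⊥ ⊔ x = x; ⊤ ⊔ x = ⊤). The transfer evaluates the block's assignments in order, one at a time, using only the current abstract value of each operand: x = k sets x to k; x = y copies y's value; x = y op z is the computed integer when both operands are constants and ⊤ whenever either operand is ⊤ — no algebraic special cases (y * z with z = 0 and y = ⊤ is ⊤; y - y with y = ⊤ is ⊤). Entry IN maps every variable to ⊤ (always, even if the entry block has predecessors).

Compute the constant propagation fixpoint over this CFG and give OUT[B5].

Answer: {a: ⊤, b: ⊤, c: ⊤, d: -2, e: ⊤, f: ⊤}

Working:
Converged values:
  B0:   IN=(all ⊤)   OUT={e:-4; rest ⊤}
  B1:   IN={e:-4; rest ⊤}   OUT=(all ⊤)
  B2:   IN=(all ⊤)   OUT=(all ⊤)
  B3:   IN=(all ⊤)   OUT=(all ⊤)
  B4:   IN=(all ⊤)   OUT=(all ⊤)
  B5:   IN=(all ⊤)   OUT={d:-2; rest ⊤}
  B6:   IN={d:-2; rest ⊤}   OUT={d:-2; rest ⊤}
  B7:   IN={d:-2; rest ⊤}   OUT={b:0, d:-2; rest ⊤}
  B8:   IN={b:0, d:-2; rest ⊤}   OUT={b:0, d:-2; rest ⊤}
  B9:   IN={b:0, d:-2; rest ⊤}   OUT={b:3; rest ⊤}

Merge at B5: IN[B5] = OUT[B4] = {a: ⊤, b: ⊤, c: ⊤, d: ⊤, e: ⊤, f: ⊤}
Applying B5's transfer function to that IN value gives OUT[B5] (row B5 above).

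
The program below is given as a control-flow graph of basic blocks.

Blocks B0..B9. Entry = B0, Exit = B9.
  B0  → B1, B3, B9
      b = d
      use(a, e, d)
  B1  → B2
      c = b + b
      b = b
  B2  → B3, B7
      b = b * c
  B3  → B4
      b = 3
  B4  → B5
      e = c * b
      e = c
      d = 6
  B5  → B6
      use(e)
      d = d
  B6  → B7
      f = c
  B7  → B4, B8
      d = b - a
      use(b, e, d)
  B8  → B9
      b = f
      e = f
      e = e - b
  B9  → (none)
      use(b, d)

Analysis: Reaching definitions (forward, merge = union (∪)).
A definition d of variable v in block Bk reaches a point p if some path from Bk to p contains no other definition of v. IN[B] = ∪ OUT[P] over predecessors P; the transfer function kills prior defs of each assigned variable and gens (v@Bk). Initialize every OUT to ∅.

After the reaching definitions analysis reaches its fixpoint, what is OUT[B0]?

Fixpoint table:
  B0:  IN={}  OUT={b@B0}
  B1:  IN={b@B0}  OUT={b@B1, c@B1}
  B2:  IN={b@B1, c@B1}  OUT={b@B2, c@B1}
  B3:  IN={b@B0, b@B2, c@B1}  OUT={b@B3, c@B1}
  B4:  IN={b@B2, b@B3, c@B1, d@B7, e@B4, f@B6}  OUT={b@B2, b@B3, c@B1, d@B4, e@B4, f@B6}
  B5:  IN={b@B2, b@B3, c@B1, d@B4, e@B4, f@B6}  OUT={b@B2, b@B3, c@B1, d@B5, e@B4, f@B6}
  B6:  IN={b@B2, b@B3, c@B1, d@B5, e@B4, f@B6}  OUT={b@B2, b@B3, c@B1, d@B5, e@B4, f@B6}
  B7:  IN={b@B2, b@B3, c@B1, d@B5, e@B4, f@B6}  OUT={b@B2, b@B3, c@B1, d@B7, e@B4, f@B6}
  B8:  IN={b@B2, b@B3, c@B1, d@B7, e@B4, f@B6}  OUT={b@B8, c@B1, d@B7, e@B8, f@B6}
  B9:  IN={b@B0, b@B8, c@B1, d@B7, e@B8, f@B6}  OUT={b@B0, b@B8, c@B1, d@B7, e@B8, f@B6}

B0 is the boundary node: IN[B0] = {}
Applying B0's transfer function to that IN value gives OUT[B0] (row B0 above).

Answer: {b@B0}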